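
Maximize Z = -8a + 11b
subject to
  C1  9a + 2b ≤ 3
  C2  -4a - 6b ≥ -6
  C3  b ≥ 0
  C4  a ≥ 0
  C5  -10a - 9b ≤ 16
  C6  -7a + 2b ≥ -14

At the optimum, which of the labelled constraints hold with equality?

Corner points and Z = -8a + 11b:
  (3/23, 21/23) → Z = 9
  (1/3, 0) → Z = -8/3
  (0, 1) → Z = 11
  (0, 0) → Z = 0

The maximum is at (0, 1). Substituting into each constraint, equality holds for C2 and C4; the remaining constraints have slack.

C2 and C4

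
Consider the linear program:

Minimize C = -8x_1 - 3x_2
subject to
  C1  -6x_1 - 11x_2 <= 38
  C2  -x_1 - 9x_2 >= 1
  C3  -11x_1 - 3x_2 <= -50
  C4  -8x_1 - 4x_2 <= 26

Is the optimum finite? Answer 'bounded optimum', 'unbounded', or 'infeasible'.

From the feasible point (664/103, -718/103), moving in the direction (11, -6) keeps every constraint satisfied while C decreases without bound.

unbounded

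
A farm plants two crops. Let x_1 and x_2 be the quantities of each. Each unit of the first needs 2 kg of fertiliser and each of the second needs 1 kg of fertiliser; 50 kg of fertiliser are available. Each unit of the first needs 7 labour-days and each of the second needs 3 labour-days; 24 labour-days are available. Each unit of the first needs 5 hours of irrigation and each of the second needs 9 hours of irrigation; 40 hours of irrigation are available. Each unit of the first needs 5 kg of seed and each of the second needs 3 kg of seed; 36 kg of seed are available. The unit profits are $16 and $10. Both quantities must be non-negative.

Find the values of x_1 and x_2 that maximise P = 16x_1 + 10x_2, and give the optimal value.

x_1 = 2, x_2 = 10/3, maximum P = 196/3

Feasible corners and P = 16x_1 + 10x_2:
  (0, 0) → P = 0
  (0, 40/9) → P = 400/9
  (24/7, 0) → P = 384/7
  (2, 10/3) → P = 196/3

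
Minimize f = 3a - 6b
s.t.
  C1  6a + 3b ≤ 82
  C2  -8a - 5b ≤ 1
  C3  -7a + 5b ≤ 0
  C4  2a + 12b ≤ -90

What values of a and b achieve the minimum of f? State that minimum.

Feasible corners and f = 3a - 6b:
  (413/6, -331/3) → f = 1737/2
  (19, -32/3) → f = 121
  (219/43, -359/43) → f = 2811/43

The optimum lies where -8a - 5b = 1 and 2a + 12b = -90.
Solving simultaneously gives a = 219/43, b = -359/43.

a = 219/43, b = -359/43, minimum f = 2811/43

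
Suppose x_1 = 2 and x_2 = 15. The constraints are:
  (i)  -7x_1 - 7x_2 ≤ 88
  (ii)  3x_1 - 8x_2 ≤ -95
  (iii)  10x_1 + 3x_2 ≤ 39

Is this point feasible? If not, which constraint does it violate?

not feasible — violates (iii)

Constraint (iii): 10x_1 + 3x_2 = 65, which is not ≤ 39. All other constraints are satisfied.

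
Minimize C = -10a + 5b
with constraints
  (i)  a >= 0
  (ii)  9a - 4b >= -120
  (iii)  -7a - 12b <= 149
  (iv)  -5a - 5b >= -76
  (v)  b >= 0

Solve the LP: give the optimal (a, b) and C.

Vertices and C = -10a + 5b:
  (0, 76/5) → C = 76
  (0, 0) → C = 0
  (76/5, 0) → C = -152

a = 76/5, b = 0, minimum C = -152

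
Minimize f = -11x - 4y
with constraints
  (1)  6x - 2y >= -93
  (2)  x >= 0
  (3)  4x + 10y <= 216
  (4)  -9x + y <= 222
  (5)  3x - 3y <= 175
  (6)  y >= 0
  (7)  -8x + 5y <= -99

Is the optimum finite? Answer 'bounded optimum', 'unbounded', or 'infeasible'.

bounded optimum

Extreme points and f = -11x - 4y:
  (54, 0) → f = -594
  (207/10, 333/25) → f = -14049/50
  (99/8, 0) → f = -1089/8
The feasible region has finitely many vertices and no improving ray; the minimum is -594 at (54, 0).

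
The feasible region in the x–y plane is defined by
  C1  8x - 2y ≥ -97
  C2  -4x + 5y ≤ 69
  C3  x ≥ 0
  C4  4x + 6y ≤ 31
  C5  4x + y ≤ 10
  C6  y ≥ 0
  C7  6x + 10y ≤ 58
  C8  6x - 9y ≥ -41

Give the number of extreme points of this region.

Pairwise boundary intersections that survive every other constraint:
  (0, 0)
  (0, 41/9)
  (29/20, 21/5)
  (11/24, 175/36)
  (5/2, 0)

5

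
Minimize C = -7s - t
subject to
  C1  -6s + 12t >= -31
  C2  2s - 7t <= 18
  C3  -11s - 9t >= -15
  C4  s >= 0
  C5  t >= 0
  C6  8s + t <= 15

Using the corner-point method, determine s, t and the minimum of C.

s = 15/11, t = 0, minimum C = -105/11

Feasible corners and C = -7s - t:
  (0, 5/3) → C = -5/3
  (15/11, 0) → C = -105/11
  (0, 0) → C = 0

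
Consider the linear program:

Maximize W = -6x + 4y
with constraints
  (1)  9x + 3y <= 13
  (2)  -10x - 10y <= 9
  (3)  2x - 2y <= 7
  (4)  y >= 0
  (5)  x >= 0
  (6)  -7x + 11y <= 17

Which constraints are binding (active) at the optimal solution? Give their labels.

Feasible corners and W = -6x + 4y:
  (13/9, 0) → W = -26/3
  (23/30, 61/30) → W = 53/15
  (0, 0) → W = 0
  (0, 17/11) → W = 68/11

The maximum is at (0, 17/11). Substituting into each constraint, equality holds for (5) and (6); the remaining constraints have slack.

(5) and (6)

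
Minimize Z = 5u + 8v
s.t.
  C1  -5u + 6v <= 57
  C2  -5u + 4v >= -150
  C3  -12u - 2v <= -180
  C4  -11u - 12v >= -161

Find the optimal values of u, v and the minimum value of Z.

At the optimal vertex, -5u + 4v = -150 and -12u - 2v = -180.
Solving simultaneously gives u = 510/29, v = -450/29.

u = 510/29, v = -450/29, minimum Z = -1050/29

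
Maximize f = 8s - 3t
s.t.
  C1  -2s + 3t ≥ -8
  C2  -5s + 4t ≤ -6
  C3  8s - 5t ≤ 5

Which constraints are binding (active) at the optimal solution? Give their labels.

C2 and C3

Feasible corners and f = 8s - 3t:
  (-2, -4) → f = -4
  (-25/14, -27/7) → f = -19/7
  (-10/7, -23/7) → f = -11/7

The maximum is at (-10/7, -23/7). Substituting into each constraint, equality holds for C2 and C3; the remaining constraints have slack.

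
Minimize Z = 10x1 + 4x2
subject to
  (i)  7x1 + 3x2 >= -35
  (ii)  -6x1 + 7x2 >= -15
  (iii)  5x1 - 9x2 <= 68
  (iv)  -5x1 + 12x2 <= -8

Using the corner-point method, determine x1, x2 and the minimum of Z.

x1 = -4, x2 = -7/3, minimum Z = -148/3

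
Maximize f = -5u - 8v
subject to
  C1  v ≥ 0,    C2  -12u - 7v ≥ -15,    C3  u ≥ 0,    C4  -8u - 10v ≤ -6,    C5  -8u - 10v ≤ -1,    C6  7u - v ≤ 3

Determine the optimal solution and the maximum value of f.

u = 6/13, v = 3/13, maximum f = -54/13

Vertices and f = -5u - 8v:
  (0, 15/7) → f = -120/7
  (36/61, 69/61) → f = -12
  (0, 3/5) → f = -24/5
  (6/13, 3/13) → f = -54/13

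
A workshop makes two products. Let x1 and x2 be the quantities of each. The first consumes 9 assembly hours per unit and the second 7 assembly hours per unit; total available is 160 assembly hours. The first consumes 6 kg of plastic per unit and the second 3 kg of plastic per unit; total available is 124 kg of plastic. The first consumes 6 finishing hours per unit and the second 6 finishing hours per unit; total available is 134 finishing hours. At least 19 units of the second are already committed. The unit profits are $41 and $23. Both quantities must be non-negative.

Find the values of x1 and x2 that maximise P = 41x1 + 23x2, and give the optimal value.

x1 = 3, x2 = 19, maximum P = 560

At the optimal vertex, 9x1 + 7x2 = 160 and x2 = 19.
Solving simultaneously gives x1 = 3, x2 = 19.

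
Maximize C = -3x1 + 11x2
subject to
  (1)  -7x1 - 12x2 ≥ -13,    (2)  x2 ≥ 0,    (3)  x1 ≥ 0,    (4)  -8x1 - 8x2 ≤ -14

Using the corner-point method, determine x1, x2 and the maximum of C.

x1 = 8/5, x2 = 3/20, maximum C = -63/20

Extreme points and C = -3x1 + 11x2:
  (13/7, 0) → C = -39/7
  (8/5, 3/20) → C = -63/20
  (7/4, 0) → C = -21/4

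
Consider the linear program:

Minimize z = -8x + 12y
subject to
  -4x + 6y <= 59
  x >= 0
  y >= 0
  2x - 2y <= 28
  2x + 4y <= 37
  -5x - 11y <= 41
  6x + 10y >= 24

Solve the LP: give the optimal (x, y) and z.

Extreme points and z = -8x + 12y:
  (0, 37/4) → z = 111
  (0, 12/5) → z = 144/5
  (14, 0) → z = -112
  (4, 0) → z = -32
  (31/2, 3/2) → z = -106

x = 14, y = 0, minimum z = -112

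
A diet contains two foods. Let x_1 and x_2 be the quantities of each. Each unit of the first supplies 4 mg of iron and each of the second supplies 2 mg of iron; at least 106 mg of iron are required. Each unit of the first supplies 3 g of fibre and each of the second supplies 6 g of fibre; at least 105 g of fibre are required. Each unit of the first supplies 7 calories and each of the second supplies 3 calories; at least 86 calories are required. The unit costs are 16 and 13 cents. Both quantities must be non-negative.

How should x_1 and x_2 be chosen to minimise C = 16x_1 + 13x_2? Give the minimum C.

x_1 = 71/3, x_2 = 17/3, minimum C = 1357/3

Corner points and C = 16x_1 + 13x_2:
  (0, 53) → C = 689
  (35, 0) → C = 560
  (71/3, 17/3) → C = 1357/3
The feasible region is unbounded (it extends along (0, 1), (1, 0)), but C strictly increases along every unbounded feasible direction, so there is no improving ray and the minimum is attained at a vertex.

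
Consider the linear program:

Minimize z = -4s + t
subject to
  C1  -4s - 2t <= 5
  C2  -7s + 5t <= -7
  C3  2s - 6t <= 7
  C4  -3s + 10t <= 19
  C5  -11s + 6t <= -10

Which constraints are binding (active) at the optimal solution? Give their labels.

C3 and C4

Corner points and z = -4s + t:
  (3, 14/5) → z = -46/5
  (8/13, -7/13) → z = -3
  (92, 59/2) → z = -677/2
  (1/3, -19/18) → z = -43/18

The minimum is at (92, 59/2). Substituting into each constraint, equality holds for C3 and C4; the remaining constraints have slack.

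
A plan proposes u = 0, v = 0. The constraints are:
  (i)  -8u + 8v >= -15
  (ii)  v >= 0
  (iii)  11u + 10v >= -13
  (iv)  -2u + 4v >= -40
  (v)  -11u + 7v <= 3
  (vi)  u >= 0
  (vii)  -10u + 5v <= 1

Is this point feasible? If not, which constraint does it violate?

feasible

(i): 0 ≥ -15 ✓
(ii): 0 ≥ 0 ✓
(iii): 0 ≥ -13 ✓
(iv): 0 ≥ -40 ✓
(v): 0 ≤ 3 ✓
(vi): 0 ≥ 0 ✓
(vii): 0 ≤ 1 ✓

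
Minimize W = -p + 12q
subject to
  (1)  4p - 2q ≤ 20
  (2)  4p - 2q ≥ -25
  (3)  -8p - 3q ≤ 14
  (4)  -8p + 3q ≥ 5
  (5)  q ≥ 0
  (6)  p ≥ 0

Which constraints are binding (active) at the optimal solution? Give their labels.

(4) and (6)

Vertices and W = -p + 12q:
  (65/4, 45) → W = 2095/4
  (0, 25/2) → W = 150
  (0, 5/3) → W = 20

The minimum is at (0, 5/3). Substituting into each constraint, equality holds for (4) and (6); the remaining constraints have slack.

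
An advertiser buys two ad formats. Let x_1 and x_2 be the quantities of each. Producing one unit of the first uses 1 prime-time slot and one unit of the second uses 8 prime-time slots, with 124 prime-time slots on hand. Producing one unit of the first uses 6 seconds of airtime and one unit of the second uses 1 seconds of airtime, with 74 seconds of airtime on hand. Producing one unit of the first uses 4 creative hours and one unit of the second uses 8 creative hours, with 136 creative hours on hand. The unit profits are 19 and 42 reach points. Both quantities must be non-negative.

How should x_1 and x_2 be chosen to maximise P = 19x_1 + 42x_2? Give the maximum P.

Corner points and P = 19x_1 + 42x_2:
  (0, 0) → P = 0
  (0, 31/2) → P = 651
  (37/3, 0) → P = 703/3
  (4, 15) → P = 706
  (114/11, 130/11) → P = 7626/11

x_1 = 4, x_2 = 15, maximum P = 706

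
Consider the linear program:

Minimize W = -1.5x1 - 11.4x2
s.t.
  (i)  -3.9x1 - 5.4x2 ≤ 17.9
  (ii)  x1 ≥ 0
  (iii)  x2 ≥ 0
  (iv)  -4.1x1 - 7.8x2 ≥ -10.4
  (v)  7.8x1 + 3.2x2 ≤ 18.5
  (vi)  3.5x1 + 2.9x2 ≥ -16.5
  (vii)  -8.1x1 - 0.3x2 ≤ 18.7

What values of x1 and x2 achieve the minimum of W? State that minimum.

The binding constraints are x1 = 0 and -4.1x1 - 7.8x2 = -10.4.
Solving simultaneously gives x1 = 0, x2 = 4/3.

x1 = 0, x2 = 4/3, minimum W = -76/5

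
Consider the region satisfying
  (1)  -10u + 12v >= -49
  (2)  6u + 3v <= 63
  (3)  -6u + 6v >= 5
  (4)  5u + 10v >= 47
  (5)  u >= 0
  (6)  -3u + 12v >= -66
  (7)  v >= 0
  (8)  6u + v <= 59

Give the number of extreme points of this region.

Intersecting each pair of boundary lines and keeping only the points that satisfy every inequality leaves:
  (121/18, 68/9)
  (0, 21)
  (116/45, 307/90)
  (0, 47/10)

4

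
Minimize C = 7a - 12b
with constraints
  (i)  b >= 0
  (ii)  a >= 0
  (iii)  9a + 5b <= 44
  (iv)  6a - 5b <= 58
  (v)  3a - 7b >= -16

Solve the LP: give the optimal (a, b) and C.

a = 0, b = 16/7, minimum C = -192/7

Feasible corners and C = 7a - 12b:
  (0, 0) → C = 0
  (44/9, 0) → C = 308/9
  (0, 16/7) → C = -192/7
  (38/13, 46/13) → C = -22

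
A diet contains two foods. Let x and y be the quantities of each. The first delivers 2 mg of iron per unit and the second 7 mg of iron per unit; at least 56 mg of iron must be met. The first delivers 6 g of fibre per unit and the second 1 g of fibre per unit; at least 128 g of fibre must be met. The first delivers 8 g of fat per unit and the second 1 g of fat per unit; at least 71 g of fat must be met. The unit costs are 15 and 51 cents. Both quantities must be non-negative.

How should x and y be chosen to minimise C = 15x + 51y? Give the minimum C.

x = 21, y = 2, minimum C = 417

Vertices and C = 15x + 51y:
  (0, 128) → C = 6528
  (28, 0) → C = 420
  (21, 2) → C = 417
The feasible region is unbounded (it extends along (0, 1), (1, 0)), but C strictly increases along every unbounded feasible direction, so there is no improving ray and the minimum is attained at a vertex.

At the optimal vertex, 2x + 7y = 56 and 6x + y = 128.
Solving simultaneously gives x = 21, y = 2.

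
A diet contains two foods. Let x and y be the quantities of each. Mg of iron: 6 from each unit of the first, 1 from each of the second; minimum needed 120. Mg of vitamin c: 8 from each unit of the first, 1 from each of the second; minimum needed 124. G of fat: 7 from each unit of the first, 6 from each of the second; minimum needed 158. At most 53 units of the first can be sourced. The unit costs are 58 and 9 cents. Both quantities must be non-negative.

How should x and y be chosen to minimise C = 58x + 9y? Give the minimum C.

Feasible corners and C = 58x + 9y:
  (0, 124) → C = 1116
  (158/7, 0) → C = 9164/7
  (53, 0) → C = 3074
  (2, 108) → C = 1088
  (562/29, 108/29) → C = 33568/29
The feasible region is unbounded (it extends along (0, 1)), but C strictly increases along every unbounded feasible direction, so there is no improving ray and the minimum is attained at a vertex.

x = 2, y = 108, minimum C = 1088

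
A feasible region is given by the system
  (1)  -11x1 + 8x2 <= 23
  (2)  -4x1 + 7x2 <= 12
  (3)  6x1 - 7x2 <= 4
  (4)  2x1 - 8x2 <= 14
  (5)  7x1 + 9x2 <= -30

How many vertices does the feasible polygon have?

Intersecting each pair of boundary lines and keeping only the points that satisfy every inequality leaves:
  (-37/9, -25/9)
  (-447/155, -169/155)
  (-33/17, -38/17)
  (-174/103, -208/103)

4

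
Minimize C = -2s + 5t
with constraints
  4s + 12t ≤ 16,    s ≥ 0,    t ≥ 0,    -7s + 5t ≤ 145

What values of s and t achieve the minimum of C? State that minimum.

Extreme points and C = -2s + 5t:
  (0, 4/3) → C = 20/3
  (4, 0) → C = -8
  (0, 0) → C = 0

s = 4, t = 0, minimum C = -8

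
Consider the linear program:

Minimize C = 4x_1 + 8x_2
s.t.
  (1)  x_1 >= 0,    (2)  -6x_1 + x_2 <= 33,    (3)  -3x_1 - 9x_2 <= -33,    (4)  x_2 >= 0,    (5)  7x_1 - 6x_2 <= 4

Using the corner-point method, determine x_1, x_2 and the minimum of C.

x_1 = 0, x_2 = 11/3, minimum C = 88/3

Vertices and C = 4x_1 + 8x_2:
  (0, 33) → C = 264
  (0, 11/3) → C = 88/3
  (26/9, 73/27) → C = 896/27
The feasible region is unbounded (it extends along (6, 7), (1, 6)), but C strictly increases along every unbounded feasible direction, so there is no improving ray and the minimum is attained at a vertex.

The binding constraints are x_1 = 0 and -3x_1 - 9x_2 = -33.
Solving simultaneously gives x_1 = 0, x_2 = 11/3.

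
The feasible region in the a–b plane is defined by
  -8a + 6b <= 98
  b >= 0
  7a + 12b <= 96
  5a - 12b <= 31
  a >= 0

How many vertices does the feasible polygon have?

Of the 10 pairwise boundary intersections, those satisfying every inequality are:
  (31/5, 0)
  (0, 0)
  (127/12, 263/144)
  (0, 8)

4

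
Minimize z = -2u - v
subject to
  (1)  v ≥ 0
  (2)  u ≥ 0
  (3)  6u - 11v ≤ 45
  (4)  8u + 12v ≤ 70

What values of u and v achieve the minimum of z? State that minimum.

Vertices and z = -2u - v:
  (0, 0) → z = 0
  (15/2, 0) → z = -15
  (0, 35/6) → z = -35/6
  (131/16, 3/8) → z = -67/4

u = 131/16, v = 3/8, minimum z = -67/4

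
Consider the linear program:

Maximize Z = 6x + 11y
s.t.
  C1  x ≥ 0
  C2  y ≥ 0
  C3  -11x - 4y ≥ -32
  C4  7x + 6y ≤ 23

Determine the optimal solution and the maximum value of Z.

x = 0, y = 23/6, maximum Z = 253/6

Vertices and Z = 6x + 11y:
  (0, 0) → Z = 0
  (0, 23/6) → Z = 253/6
  (32/11, 0) → Z = 192/11
  (50/19, 29/38) → Z = 919/38

At the optimal vertex, x = 0 and 7x + 6y = 23.
Solving simultaneously gives x = 0, y = 23/6.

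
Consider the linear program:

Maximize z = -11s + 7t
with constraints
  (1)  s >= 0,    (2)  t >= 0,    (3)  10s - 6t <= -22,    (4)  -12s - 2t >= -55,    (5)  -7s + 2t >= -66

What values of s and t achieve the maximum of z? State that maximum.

s = 0, t = 55/2, maximum z = 385/2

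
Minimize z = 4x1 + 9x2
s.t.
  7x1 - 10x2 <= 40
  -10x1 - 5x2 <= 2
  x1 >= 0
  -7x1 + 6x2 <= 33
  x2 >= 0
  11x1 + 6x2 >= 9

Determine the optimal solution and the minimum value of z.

x1 = 9/11, x2 = 0, minimum z = 36/11

Extreme points and z = 4x1 + 9x2:
  (40/7, 0) → z = 160/7
  (0, 11/2) → z = 99/2
  (0, 3/2) → z = 27/2
  (9/11, 0) → z = 36/11
The feasible region is unbounded (it extends along (10, 7), (6, 7)), but z strictly increases along every unbounded feasible direction, so there is no improving ray and the minimum is attained at a vertex.

The binding constraints are x2 = 0 and 11x1 + 6x2 = 9.
Solving simultaneously gives x1 = 9/11, x2 = 0.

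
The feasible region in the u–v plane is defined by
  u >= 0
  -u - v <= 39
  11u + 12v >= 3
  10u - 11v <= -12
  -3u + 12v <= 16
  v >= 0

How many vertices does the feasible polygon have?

3

Of the 15 pairwise boundary intersections, those satisfying every inequality are:
  (0, 12/11)
  (0, 4/3)
  (32/87, 124/87)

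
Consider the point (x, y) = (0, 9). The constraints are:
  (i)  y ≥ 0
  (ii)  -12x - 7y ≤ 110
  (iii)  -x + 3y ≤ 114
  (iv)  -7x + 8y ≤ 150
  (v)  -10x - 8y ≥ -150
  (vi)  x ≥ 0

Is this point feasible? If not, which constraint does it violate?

(i): 9 ≥ 0 ✓
(ii): -63 ≤ 110 ✓
(iii): 27 ≤ 114 ✓
(iv): 72 ≤ 150 ✓
(v): -72 ≥ -150 ✓
(vi): 0 ≥ 0 ✓

feasible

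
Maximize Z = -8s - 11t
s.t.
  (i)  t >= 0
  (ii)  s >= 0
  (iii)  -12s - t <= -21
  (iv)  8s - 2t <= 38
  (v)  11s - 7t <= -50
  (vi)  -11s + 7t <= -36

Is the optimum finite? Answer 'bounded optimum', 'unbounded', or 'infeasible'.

Constraints 11s - 7t ≤ -50 and -11s + 7t ≤ -36 have parallel boundaries but demand opposite sides — no point can satisfy both, so the region is empty.

infeasible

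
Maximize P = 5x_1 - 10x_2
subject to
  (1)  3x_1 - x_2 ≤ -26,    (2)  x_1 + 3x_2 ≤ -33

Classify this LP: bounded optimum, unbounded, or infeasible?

unbounded

From the feasible point (-111/10, -73/10), moving in the direction (-1, -3) keeps every constraint satisfied while P increases without bound.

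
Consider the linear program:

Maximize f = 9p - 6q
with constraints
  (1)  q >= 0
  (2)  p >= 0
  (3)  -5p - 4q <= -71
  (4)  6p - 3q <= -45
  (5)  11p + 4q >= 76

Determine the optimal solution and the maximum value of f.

The feasible region is unbounded (it extends along (0, 1), (1, 2)), but f strictly decreases along every unbounded feasible direction, so there is no improving ray and the maximum is attained at a vertex.

The optimum lies where -5p - 4q = -71 and 6p - 3q = -45.
Solving simultaneously gives p = 11/13, q = 217/13.

p = 11/13, q = 217/13, maximum f = -1203/13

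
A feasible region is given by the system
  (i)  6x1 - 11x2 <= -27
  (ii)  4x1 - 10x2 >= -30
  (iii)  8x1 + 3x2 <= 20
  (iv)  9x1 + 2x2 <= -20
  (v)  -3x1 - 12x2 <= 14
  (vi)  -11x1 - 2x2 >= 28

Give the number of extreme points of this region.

Pairwise boundary intersections that survive every other constraint:
  (-478/105, -1/35)
  (-362/133, 129/133)
  (-250/39, 17/39)
  (-170/59, 109/59)

4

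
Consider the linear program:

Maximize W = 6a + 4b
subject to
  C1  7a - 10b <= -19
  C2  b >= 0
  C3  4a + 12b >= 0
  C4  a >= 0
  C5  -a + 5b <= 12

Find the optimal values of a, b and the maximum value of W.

Corner points and W = 6a + 4b:
  (0, 19/10) → W = 38/5
  (1, 13/5) → W = 82/5
  (0, 12/5) → W = 48/5

At the optimal vertex, 7a - 10b = -19 and -a + 5b = 12.
Solving simultaneously gives a = 1, b = 13/5.

a = 1, b = 13/5, maximum W = 82/5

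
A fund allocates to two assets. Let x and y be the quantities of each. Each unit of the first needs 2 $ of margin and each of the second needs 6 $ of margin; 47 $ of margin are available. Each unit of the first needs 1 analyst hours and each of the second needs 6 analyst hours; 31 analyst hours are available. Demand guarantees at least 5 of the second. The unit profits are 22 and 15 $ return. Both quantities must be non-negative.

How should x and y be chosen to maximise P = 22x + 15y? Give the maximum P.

x = 1, y = 5, maximum P = 97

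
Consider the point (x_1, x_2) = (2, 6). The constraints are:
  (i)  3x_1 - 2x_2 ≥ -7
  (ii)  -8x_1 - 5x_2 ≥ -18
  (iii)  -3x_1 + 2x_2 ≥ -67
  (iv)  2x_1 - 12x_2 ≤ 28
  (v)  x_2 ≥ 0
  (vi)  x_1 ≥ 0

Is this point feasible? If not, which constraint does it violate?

Constraint (ii): -8x_1 - 5x_2 = -46, which is not ≥ -18. All other constraints are satisfied.

not feasible — violates (ii)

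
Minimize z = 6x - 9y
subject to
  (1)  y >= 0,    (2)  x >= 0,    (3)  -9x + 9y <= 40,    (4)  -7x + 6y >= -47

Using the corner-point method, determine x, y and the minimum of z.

x = 221/3, y = 703/9, minimum z = -261

The binding constraints are -9x + 9y = 40 and -7x + 6y = -47.
Solving simultaneously gives x = 221/3, y = 703/9.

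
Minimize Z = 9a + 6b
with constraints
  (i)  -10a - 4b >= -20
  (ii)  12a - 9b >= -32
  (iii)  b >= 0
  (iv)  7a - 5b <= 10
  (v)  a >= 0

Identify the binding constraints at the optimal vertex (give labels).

Extreme points and Z = 9a + 6b:
  (26/69, 280/69) → Z = 638/23
  (70/39, 20/39) → Z = 250/13
  (0, 32/9) → Z = 64/3
  (10/7, 0) → Z = 90/7
  (0, 0) → Z = 0

The minimum is at (0, 0). Substituting into each constraint, equality holds for (iii) and (v); the remaining constraints have slack.

(iii) and (v)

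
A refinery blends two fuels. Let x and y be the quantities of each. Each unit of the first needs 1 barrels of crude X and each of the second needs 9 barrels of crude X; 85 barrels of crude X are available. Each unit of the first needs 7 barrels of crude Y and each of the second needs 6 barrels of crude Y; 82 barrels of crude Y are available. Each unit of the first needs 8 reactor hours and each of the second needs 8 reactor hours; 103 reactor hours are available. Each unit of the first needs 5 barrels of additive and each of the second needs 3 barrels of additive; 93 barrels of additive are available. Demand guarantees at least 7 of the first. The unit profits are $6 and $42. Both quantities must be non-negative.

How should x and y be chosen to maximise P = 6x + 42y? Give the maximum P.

Extreme points and P = 6x + 42y:
  (82/7, 0) → P = 492/7
  (7, 0) → P = 42
  (7, 11/2) → P = 273

At the optimal vertex, 7x + 6y = 82 and x = 7.
Solving simultaneously gives x = 7, y = 11/2.

x = 7, y = 11/2, maximum P = 273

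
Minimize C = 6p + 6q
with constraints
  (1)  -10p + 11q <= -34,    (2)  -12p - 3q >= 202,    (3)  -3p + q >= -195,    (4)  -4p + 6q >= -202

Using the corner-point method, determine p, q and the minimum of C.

Extreme points and C = 6p + 6q:
  (-1060/81, -1214/81) → C = -1516/9
  (-1009/8, -471/4) → C = -5853/4
  (-101/14, -808/21) → C = -1919/7

p = -1009/8, q = -471/4, minimum C = -5853/4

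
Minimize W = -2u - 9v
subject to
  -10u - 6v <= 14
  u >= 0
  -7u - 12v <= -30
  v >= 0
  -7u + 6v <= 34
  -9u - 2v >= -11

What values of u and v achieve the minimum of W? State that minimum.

u = 0, v = 11/2, minimum W = -99/2

The binding constraints are u = 0 and -9u - 2v = -11.
Solving simultaneously gives u = 0, v = 11/2.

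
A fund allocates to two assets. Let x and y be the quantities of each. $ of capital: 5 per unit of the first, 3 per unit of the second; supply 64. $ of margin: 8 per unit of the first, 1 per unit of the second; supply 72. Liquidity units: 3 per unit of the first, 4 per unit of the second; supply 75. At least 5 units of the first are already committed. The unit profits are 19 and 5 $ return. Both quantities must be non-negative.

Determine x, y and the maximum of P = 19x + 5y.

x = 8, y = 8, maximum P = 192

Vertices and P = 19x + 5y:
  (9, 0) → P = 171
  (5, 0) → P = 95
  (8, 8) → P = 192
  (5, 13) → P = 160

The binding constraints are 5x + 3y = 64 and 8x + y = 72.
Solving simultaneously gives x = 8, y = 8.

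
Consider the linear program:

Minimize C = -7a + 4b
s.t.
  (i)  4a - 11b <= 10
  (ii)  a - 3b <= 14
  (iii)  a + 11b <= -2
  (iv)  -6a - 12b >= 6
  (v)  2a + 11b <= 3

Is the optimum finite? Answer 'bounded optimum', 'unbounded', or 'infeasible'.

bounded optimum

Corner points and C = -7a + 4b:
  (-124, -46) → C = 684
  (9/19, -14/19) → C = -119/19
  (-7/9, -1/9) → C = 5
The feasible region has finitely many vertices and no improving ray; the minimum is -119/19 at (9/19, -14/19).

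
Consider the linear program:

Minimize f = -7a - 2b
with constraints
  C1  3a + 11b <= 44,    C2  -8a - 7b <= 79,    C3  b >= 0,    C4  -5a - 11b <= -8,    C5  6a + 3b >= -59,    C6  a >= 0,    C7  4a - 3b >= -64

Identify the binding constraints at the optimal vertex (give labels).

C1 and C3

Feasible corners and f = -7a - 2b:
  (44/3, 0) → f = -308/3
  (0, 4) → f = -8
  (8/5, 0) → f = -56/5
  (0, 8/11) → f = -16/11

The minimum is at (44/3, 0). Substituting into each constraint, equality holds for C1 and C3; the remaining constraints have slack.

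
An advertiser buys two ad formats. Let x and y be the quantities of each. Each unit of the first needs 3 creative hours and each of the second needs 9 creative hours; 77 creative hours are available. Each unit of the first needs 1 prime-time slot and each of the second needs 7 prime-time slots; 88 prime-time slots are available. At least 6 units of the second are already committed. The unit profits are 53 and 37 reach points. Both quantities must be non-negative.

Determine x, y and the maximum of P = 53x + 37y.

x = 23/3, y = 6, maximum P = 1885/3

Corner points and P = 53x + 37y:
  (0, 77/9) → P = 2849/9
  (0, 6) → P = 222
  (23/3, 6) → P = 1885/3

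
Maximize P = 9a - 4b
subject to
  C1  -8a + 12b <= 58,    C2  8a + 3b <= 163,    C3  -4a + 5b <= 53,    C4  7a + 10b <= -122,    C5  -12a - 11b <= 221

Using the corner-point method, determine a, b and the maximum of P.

a = 614/13, b = -931/13, maximum P = 9250/13

Feasible corners and P = 9a - 4b:
  (-511/41, -285/82) → P = -4029/41
  (-1645/116, -134/29) → P = -12661/116
  (1996/59, -2117/59) → P = 448
  (614/13, -931/13) → P = 9250/13

The optimum lies where 8a + 3b = 163 and -12a - 11b = 221.
Solving simultaneously gives a = 614/13, b = -931/13.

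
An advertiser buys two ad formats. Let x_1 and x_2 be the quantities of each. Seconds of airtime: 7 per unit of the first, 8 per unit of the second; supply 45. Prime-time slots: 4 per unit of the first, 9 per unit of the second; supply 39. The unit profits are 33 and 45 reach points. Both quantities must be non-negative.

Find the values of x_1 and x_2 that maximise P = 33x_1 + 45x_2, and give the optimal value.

x_1 = 3, x_2 = 3, maximum P = 234

Extreme points and P = 33x_1 + 45x_2:
  (0, 0) → P = 0
  (0, 13/3) → P = 195
  (45/7, 0) → P = 1485/7
  (3, 3) → P = 234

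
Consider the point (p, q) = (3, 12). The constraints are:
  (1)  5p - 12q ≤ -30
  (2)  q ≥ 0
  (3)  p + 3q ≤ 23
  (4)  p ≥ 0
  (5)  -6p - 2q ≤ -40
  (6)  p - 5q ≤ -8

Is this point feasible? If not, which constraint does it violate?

not feasible — violates (3)

Constraint (3): p + 3q = 39, which is not ≤ 23. All other constraints are satisfied.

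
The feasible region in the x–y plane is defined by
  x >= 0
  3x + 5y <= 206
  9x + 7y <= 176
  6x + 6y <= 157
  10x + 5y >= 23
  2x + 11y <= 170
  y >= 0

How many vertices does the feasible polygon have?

5

Pairwise boundary intersections that survive every other constraint:
  (0, 23/5)
  (0, 170/11)
  (746/85, 1178/85)
  (176/9, 0)
  (23/10, 0)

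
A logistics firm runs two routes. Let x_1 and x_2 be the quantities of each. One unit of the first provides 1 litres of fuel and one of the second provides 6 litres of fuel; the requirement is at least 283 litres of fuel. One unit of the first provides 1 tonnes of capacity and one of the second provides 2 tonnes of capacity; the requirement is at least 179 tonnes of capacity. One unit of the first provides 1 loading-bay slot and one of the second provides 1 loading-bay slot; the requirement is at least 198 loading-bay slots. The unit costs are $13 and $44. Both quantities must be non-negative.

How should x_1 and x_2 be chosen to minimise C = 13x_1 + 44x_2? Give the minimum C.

x_1 = 181, x_2 = 17, minimum C = 3101

Feasible corners and C = 13x_1 + 44x_2:
  (0, 198) → C = 8712
  (283, 0) → C = 3679
  (181, 17) → C = 3101
The feasible region is unbounded (it extends along (0, 1), (1, 0)), but C strictly increases along every unbounded feasible direction, so there is no improving ray and the minimum is attained at a vertex.

The optimum lies where x_1 + 6x_2 = 283 and x_1 + x_2 = 198.
Solving simultaneously gives x_1 = 181, x_2 = 17.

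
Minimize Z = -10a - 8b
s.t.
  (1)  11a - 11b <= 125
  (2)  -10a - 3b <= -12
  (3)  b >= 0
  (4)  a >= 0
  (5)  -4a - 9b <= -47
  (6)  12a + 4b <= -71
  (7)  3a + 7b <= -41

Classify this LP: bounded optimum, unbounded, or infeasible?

infeasible

The boundaries 12a + 4b = -71 and 3a + 7b = -41 meet at (-37/8, -31/8), but that point violates -10a - 3b ≤ -12. Every candidate vertex is excluded by some other constraint, so the feasible region is empty.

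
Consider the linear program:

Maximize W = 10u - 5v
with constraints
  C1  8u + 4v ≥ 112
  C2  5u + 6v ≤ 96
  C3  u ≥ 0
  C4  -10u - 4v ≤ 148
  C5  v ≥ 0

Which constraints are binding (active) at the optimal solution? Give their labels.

C2 and C5

Corner points and W = 10u - 5v:
  (72/7, 52/7) → W = 460/7
  (14, 0) → W = 140
  (96/5, 0) → W = 192

The maximum is at (96/5, 0). Substituting into each constraint, equality holds for C2 and C5; the remaining constraints have slack.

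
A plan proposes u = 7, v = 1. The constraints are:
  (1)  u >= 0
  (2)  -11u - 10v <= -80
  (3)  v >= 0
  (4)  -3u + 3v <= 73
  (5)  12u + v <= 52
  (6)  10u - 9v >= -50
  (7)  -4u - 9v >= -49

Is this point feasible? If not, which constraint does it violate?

not feasible — violates (5)

Constraint (5): 12u + v = 85, which is not ≤ 52. All other constraints are satisfied.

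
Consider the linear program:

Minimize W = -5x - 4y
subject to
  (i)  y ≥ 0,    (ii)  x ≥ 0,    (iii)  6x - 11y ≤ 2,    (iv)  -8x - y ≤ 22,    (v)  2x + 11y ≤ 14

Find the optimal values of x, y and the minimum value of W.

x = 2, y = 10/11, minimum W = -150/11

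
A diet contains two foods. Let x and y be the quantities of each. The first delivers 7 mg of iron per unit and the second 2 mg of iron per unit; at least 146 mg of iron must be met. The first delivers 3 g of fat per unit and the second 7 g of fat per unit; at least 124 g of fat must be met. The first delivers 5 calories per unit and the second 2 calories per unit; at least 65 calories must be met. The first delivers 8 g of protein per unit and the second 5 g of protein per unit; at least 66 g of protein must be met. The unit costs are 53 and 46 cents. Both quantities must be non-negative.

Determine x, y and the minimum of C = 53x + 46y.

Corner points and C = 53x + 46y:
  (0, 73) → C = 3358
  (124/3, 0) → C = 6572/3
  (18, 10) → C = 1414
The feasible region is unbounded (it extends along (0, 1), (1, 0)), but C strictly increases along every unbounded feasible direction, so there is no improving ray and the minimum is attained at a vertex.

At the optimal vertex, 7x + 2y = 146 and 3x + 7y = 124.
Solving simultaneously gives x = 18, y = 10.

x = 18, y = 10, minimum C = 1414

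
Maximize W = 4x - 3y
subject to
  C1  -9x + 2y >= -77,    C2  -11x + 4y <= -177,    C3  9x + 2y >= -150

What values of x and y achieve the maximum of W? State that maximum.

x = -73/18, y = -227/4, maximum W = 5545/36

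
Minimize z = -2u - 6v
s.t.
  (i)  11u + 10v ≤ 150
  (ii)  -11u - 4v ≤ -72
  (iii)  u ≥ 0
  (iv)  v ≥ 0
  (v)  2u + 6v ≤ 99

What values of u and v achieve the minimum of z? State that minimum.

u = 20/11, v = 13, minimum z = -898/11

Vertices and z = -2u - 6v:
  (20/11, 13) → z = -898/11
  (150/11, 0) → z = -300/11
  (72/11, 0) → z = -144/11

The optimum lies where 11u + 10v = 150 and -11u - 4v = -72.
Solving simultaneously gives u = 20/11, v = 13.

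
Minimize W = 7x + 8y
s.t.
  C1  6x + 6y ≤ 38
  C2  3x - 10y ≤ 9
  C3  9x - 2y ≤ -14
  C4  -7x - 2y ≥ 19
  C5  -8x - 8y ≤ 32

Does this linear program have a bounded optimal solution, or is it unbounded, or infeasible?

bounded optimum

Corner points and W = 7x + 8y:
  (-19/3, 38/3) → W = 57
  (-43/19, -30/19) → W = -541/19
  (-31/13, -21/13) → W = -385/13
The feasible region has finitely many vertices and no improving ray; the minimum is -385/13 at (-31/13, -21/13).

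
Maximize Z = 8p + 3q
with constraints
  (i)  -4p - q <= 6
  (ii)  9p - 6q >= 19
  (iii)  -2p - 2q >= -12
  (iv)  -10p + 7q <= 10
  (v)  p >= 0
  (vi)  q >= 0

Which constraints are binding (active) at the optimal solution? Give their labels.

(iii) and (vi)

Vertices and Z = 8p + 3q:
  (11/3, 7/3) → Z = 109/3
  (19/9, 0) → Z = 152/9
  (6, 0) → Z = 48

The maximum is at (6, 0). Substituting into each constraint, equality holds for (iii) and (vi); the remaining constraints have slack.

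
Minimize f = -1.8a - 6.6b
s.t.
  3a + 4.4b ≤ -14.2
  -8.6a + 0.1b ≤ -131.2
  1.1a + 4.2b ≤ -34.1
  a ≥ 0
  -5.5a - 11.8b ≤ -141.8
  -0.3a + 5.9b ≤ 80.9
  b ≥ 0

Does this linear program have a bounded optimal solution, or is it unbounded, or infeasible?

The boundaries -0.3a + 5.9b = 80.9 and b = 0 meet at (-809/3, 0), but that point violates -8.6a + 0.1b ≤ -131.2. Every candidate vertex is excluded by some other constraint, so the feasible region is empty.

infeasible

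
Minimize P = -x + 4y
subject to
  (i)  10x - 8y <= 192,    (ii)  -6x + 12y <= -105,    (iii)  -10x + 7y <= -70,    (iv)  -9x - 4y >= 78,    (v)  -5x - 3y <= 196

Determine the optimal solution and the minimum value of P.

Vertices and P = -x + 4y:
  (9/7, -627/28) → P = -636/7
  (-496/35, -292/7) → P = -5344/35
  (-266/103, -1410/103) → P = -5374/103
  (-1162/65, -462/13) → P = -8078/65

The binding constraints are 10x - 8y = 192 and -5x - 3y = 196.
Solving simultaneously gives x = -496/35, y = -292/7.

x = -496/35, y = -292/7, minimum P = -5344/35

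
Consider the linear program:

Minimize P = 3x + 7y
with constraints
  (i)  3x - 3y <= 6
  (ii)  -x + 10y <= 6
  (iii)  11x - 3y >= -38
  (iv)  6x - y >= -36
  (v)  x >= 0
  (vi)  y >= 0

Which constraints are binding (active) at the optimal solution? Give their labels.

(v) and (vi)

Corner points and P = 3x + 7y:
  (26/9, 8/9) → P = 134/9
  (2, 0) → P = 6
  (0, 3/5) → P = 21/5
  (0, 0) → P = 0

The minimum is at (0, 0). Substituting into each constraint, equality holds for (v) and (vi); the remaining constraints have slack.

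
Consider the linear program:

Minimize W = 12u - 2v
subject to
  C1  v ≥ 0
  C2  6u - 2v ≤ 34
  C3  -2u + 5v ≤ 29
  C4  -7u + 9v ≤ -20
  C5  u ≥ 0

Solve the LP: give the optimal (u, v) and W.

u = 20/7, v = 0, minimum W = 240/7

At the optimal vertex, v = 0 and -7u + 9v = -20.
Solving simultaneously gives u = 20/7, v = 0.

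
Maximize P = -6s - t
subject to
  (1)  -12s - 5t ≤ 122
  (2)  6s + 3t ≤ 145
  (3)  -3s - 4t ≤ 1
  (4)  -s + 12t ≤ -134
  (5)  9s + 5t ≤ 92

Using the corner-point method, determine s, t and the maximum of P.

s = 131/10, t = -403/40, maximum P = -2741/40

At the optimal vertex, -3s - 4t = 1 and -s + 12t = -134.
Solving simultaneously gives s = 131/10, t = -403/40.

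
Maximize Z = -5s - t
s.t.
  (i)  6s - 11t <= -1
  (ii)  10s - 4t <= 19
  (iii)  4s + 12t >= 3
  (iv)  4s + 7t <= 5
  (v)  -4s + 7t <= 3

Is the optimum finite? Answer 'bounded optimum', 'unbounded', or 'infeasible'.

bounded optimum

Vertices and Z = -5s - t:
  (21/116, 11/58) → Z = -127/116
  (24/43, 17/43) → Z = -137/43
  (-15/76, 6/19) → Z = 51/76
  (1/4, 4/7) → Z = -51/28
The feasible region has finitely many vertices and no improving ray; the maximum is 51/76 at (-15/76, 6/19).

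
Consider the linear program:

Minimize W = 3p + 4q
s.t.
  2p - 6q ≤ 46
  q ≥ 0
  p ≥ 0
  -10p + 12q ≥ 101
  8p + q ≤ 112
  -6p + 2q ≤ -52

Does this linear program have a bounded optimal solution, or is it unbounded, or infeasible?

The boundaries q = 0 and 8p + q = 112 meet at (14, 0), but that point violates -10p + 12q ≥ 101. Every candidate vertex is excluded by some other constraint, so the feasible region is empty.

infeasible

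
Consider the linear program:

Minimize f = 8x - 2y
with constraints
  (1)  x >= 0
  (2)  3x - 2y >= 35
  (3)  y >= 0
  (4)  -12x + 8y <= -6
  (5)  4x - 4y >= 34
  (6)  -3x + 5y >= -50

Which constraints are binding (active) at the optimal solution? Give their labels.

Extreme points and f = 8x - 2y:
  (35/3, 0) → f = 280/3
  (18, 19/2) → f = 125
  (50/3, 0) → f = 400/3
The feasible region is unbounded (it extends along (1, 1), (5, 3)), but f strictly increases along every unbounded feasible direction, so there is no improving ray and the minimum is attained at a vertex.

The minimum is at (35/3, 0). Substituting into each constraint, equality holds for (2) and (3); the remaining constraints have slack.

(2) and (3)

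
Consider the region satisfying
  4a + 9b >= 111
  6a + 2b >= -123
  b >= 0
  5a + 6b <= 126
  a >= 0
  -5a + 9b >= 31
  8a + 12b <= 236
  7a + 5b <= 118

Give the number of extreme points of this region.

5

Of the 28 pairwise boundary intersections, those satisfying every inequality are:
  (0, 37/3)
  (80/9, 679/81)
  (0, 59/3)
  (907/88, 807/88)
  (59/11, 177/11)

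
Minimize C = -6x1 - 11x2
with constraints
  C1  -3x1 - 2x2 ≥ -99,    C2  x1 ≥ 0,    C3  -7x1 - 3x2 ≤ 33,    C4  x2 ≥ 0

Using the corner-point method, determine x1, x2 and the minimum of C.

x1 = 0, x2 = 99/2, minimum C = -1089/2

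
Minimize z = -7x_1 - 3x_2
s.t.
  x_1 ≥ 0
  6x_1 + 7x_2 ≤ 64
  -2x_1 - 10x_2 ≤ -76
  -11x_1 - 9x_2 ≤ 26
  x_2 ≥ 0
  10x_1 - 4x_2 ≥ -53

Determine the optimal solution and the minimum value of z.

x_1 = 54/23, x_2 = 164/23, minimum z = -870/23

Extreme points and z = -7x_1 - 3x_2:
  (0, 64/7) → z = -192/7
  (0, 38/5) → z = -114/5
  (54/23, 164/23) → z = -870/23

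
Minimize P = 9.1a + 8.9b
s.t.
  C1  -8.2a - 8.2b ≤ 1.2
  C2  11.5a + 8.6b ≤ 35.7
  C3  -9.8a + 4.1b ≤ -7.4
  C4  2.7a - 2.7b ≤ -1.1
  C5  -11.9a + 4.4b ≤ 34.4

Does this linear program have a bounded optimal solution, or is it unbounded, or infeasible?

Corner points and P = 9.1a + 8.9b:
  (21001/13143, 26476/13143) → P = 284497/8762
  (8693/5427, 10904/5427) → P = 587173/18090
  (2449/1539, 3076/1539) → P = 165541/5130
The feasible region has finitely many vertices and no improving ray; the minimum is 165541/5130 at (2449/1539, 3076/1539).

bounded optimum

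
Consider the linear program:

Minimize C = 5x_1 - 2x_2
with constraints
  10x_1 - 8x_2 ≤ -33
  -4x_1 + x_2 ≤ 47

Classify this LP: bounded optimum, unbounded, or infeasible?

From the feasible point (-343/22, -169/11), moving in the direction (1, 4) keeps every constraint satisfied while C decreases without bound.

unbounded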